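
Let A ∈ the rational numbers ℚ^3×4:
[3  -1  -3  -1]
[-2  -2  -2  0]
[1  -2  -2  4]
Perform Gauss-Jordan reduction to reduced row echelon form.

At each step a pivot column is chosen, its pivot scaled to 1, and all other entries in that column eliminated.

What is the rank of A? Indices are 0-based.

rank = 3

pivot(0,0)=3: scale R0 → (1, -1/3, -1, -1/3)
  clear (1,0): R1 −= (-2)R0 → (0, -8/3, -4, -2/3)
  clear (2,0): R2 −= (1)R0 → (0, -5/3, -1, 13/3)
pivot(1,1)=-8/3: scale R1 → (0, 1, 3/2, 1/4)
  clear (0,1): R0 −= (-1/3)R1 → (1, 0, -1/2, -1/4)
  clear (2,1): R2 −= (-5/3)R1 → (0, 0, 3/2, 19/4)
pivot(2,2)=3/2: scale R2 → (0, 0, 1, 19/6)
  clear (0,2): R0 −= (-1/2)R2 → (1, 0, 0, 4/3)
  clear (1,2): R1 −= (3/2)R2 → (0, 1, 0, -9/2)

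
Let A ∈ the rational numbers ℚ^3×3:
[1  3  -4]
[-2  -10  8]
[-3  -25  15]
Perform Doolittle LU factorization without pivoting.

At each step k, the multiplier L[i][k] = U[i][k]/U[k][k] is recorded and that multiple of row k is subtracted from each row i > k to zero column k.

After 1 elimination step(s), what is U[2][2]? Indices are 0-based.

Step 1: pivot at (0,0) is 1.
  row1 ← row1 − (-2)·row0  ⇒  L[1][0]=-2, U row1=(0, -4, 0)
  row2 ← row2 − (-3)·row0  ⇒  L[2][0]=-3, U row2=(0, -16, 3)

U[2][2] = 3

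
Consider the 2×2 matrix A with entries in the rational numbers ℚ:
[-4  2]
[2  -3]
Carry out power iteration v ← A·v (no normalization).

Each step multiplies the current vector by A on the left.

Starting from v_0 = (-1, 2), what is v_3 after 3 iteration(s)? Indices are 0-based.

v_0 = (-1, 2).
v_1 = A·v_0 = (8, -8).
v_2 = A·v_1 = (-48, 40).
v_3 = A·v_2 = (272, -216).

v_3 = (272, -216)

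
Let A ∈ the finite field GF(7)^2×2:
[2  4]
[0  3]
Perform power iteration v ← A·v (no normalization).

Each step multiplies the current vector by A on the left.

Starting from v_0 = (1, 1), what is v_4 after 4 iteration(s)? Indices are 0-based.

v_0 = (1, 1).
v_1 = A·v_0 = (6, 3).
v_2 = A·v_1 = (3, 2).
v_3 = A·v_2 = (0, 6).
v_4 = A·v_3 = (3, 4).

v_4 = (3, 4)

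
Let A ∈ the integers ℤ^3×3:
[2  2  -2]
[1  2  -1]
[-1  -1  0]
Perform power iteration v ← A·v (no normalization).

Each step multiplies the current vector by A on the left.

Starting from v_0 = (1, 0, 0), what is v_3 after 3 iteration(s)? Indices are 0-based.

v_0 = (1, 0, 0).
v_1 = A·v_0 = (2, 1, -1).
v_2 = A·v_1 = (8, 5, -3).
v_3 = A·v_2 = (32, 21, -13).

v_3 = (32, 21, -13)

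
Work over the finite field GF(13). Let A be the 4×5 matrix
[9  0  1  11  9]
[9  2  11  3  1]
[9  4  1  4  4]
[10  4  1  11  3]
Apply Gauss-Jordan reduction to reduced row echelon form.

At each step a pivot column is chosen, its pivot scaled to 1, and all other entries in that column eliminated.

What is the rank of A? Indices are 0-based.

step 1: normalize row 0 (÷9) = (1, 0, 3, 7, 1)
  row 1: subtract 9×row0 = (0, 2, 10, 5, 5)
  row 2: subtract 9×row0 = (0, 4, 0, 6, 8)
  row 3: subtract 10×row0 = (0, 4, 10, 6, 6)
step 2: normalize row 1 (÷2) = (0, 1, 5, 9, 9)
  row 2: subtract 4×row1 = (0, 0, 6, 9, 11)
  row 3: subtract 4×row1 = (0, 0, 3, 9, 9)
step 3: normalize row 2 (÷6) = (0, 0, 1, 8, 4)
  row 0: subtract 3×row2 = (1, 0, 0, 9, 2)
  row 1: subtract 5×row2 = (0, 1, 0, 8, 2)
  row 3: subtract 3×row2 = (0, 0, 0, 11, 10)
step 4: normalize row 3 (÷11) = (0, 0, 0, 1, 8)
  row 0: subtract 9×row3 = (1, 0, 0, 0, 8)
  row 1: subtract 8×row3 = (0, 1, 0, 0, 3)
  row 2: subtract 8×row3 = (0, 0, 1, 0, 5)

rank = 4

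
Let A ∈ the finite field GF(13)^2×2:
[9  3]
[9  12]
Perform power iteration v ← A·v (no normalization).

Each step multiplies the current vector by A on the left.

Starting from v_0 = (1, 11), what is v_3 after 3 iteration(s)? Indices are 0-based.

v_3 = (3, 4)

v_0 = (1, 11).
v_1 = A·v_0 = (3, 11).
v_2 = A·v_1 = (8, 3).
v_3 = A·v_2 = (3, 4).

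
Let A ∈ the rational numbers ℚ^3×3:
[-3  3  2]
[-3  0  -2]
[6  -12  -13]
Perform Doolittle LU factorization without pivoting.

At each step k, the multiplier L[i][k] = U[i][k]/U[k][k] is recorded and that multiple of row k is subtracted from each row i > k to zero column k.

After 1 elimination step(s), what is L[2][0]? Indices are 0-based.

L[2][0] = -2

Step 1: pivot at (0,0) is -3.
  row1 ← row1 − (1)·row0  ⇒  L[1][0]=1, U row1=(0, -3, -4)
  row2 ← row2 − (-2)·row0  ⇒  L[2][0]=-2, U row2=(0, -6, -9)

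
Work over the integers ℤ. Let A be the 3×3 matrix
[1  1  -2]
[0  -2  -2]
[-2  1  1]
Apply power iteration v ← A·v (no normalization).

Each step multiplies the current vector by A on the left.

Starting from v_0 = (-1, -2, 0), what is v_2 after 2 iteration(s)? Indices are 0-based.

v_2 = (1, -8, 10)

v_0 = (-1, -2, 0).
v_1 = A·v_0 = (-3, 4, 0).
v_2 = A·v_1 = (1, -8, 10).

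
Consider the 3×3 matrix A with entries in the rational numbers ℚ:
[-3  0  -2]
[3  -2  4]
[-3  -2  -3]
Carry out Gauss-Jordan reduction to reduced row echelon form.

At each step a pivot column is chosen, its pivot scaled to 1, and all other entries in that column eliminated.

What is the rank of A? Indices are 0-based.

[1] R0 /= -3  ⇒  (1, 0, 2/3)
     R1 -= 3·R0  ⇒  (0, -2, 2)
     R2 -= -3·R0  ⇒  (0, -2, -1)
[2] R1 /= -2  ⇒  (0, 1, -1)
     R2 -= -2·R1  ⇒  (0, 0, -3)
[3] R2 /= -3  ⇒  (0, 0, 1)
     R0 -= 2/3·R2  ⇒  (1, 0, 0)
     R1 -= -1·R2  ⇒  (0, 1, 0)

rank = 3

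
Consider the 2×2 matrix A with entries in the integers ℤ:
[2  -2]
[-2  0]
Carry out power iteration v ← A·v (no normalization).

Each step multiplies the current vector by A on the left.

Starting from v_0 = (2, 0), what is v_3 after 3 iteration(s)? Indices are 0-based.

v_0 = (2, 0).
v_1 = A·v_0 = (4, -4).
v_2 = A·v_1 = (16, -8).
v_3 = A·v_2 = (48, -32).

v_3 = (48, -32)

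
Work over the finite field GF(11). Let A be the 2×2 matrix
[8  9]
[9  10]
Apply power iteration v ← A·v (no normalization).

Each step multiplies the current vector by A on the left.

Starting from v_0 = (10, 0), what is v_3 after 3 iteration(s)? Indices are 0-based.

v_3 = (0, 1)

v_0 = (10, 0).
v_1 = A·v_0 = (3, 2).
v_2 = A·v_1 = (9, 3).
v_3 = A·v_2 = (0, 1).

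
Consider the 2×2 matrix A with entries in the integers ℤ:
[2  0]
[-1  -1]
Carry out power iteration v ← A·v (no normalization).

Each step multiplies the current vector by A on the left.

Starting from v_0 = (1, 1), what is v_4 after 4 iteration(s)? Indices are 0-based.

v_4 = (16, -4)

v_0 = (1, 1).
v_1 = A·v_0 = (2, -2).
v_2 = A·v_1 = (4, 0).
v_3 = A·v_2 = (8, -4).
v_4 = A·v_3 = (16, -4).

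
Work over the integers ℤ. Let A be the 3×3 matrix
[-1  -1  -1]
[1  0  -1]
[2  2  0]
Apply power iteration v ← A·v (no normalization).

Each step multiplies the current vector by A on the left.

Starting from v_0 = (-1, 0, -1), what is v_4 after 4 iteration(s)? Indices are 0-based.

v_0 = (-1, 0, -1).
v_1 = A·v_0 = (2, 0, -2).
v_2 = A·v_1 = (0, 4, 4).
v_3 = A·v_2 = (-8, -4, 8).
v_4 = A·v_3 = (4, -16, -24).

v_4 = (4, -16, -24)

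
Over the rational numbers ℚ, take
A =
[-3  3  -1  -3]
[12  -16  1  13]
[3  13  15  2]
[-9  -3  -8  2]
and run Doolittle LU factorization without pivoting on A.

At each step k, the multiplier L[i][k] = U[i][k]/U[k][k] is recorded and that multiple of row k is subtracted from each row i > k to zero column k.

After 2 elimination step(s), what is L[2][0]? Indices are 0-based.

k=0: U[0][0]=-3
  eliminate (1,0): mult=-4, new row 1: (0, -4, -3, 1); set L[1][0]=-4
  eliminate (2,0): mult=-1, new row 2: (0, 16, 14, -1); set L[2][0]=-1
  eliminate (3,0): mult=3, new row 3: (0, -12, -5, 11); set L[3][0]=3
k=1: U[1][1]=-4
  eliminate (2,1): mult=-4, new row 2: (0, 0, 2, 3); set L[2][1]=-4
  eliminate (3,1): mult=3, new row 3: (0, 0, 4, 8); set L[3][1]=3

L[2][0] = -1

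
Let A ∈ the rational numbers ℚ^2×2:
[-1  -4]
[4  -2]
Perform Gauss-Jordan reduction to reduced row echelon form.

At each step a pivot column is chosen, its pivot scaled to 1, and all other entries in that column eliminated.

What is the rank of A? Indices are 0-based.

rank = 2

step 1: normalize row 0 (÷-1) = (1, 4)
  row 1: subtract 4×row0 = (0, -18)
step 2: normalize row 1 (÷-18) = (0, 1)
  row 0: subtract 4×row1 = (1, 0)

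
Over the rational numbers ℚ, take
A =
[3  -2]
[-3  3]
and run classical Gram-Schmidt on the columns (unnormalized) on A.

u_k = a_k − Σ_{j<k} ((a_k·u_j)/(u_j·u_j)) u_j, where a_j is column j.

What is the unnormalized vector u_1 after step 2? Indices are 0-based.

Step 1: u_0 = a_0 = (3, -3).
Step 2: u_1 = a_1 − (-5/6)·u_0 = (1/2, 1/2).

u_1 = (1/2, 1/2)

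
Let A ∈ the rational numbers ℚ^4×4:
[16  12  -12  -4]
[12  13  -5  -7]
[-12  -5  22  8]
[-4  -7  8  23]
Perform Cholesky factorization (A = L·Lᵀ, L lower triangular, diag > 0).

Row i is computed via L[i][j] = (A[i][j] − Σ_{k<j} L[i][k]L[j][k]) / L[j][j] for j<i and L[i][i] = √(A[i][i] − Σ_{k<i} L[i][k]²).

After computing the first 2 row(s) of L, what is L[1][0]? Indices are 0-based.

L[1][0] = 3

Step 1: L[0][0] = √(16) = 4.
  L[1][0] = (12) / L[0][0] = 3.
Step 2: L[1][1] = √(4) = 2.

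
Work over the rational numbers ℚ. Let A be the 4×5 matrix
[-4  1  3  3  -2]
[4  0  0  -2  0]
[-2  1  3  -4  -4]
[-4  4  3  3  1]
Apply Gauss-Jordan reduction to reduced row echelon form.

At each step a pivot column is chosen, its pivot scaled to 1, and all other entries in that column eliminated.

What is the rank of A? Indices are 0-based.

pivot(0,0)=-4: scale R0 → (1, -1/4, -3/4, -3/4, 1/2)
  clear (1,0): R1 −= (4)R0 → (0, 1, 3, 1, -2)
  clear (2,0): R2 −= (-2)R0 → (0, 1/2, 3/2, -11/2, -3)
  clear (3,0): R3 −= (-4)R0 → (0, 3, 0, 0, 3)
pivot(1,1)=1: scale R1 → (0, 1, 3, 1, -2)
  clear (0,1): R0 −= (-1/4)R1 → (1, 0, 0, -1/2, 0)
  clear (2,1): R2 −= (1/2)R1 → (0, 0, 0, -6, -2)
  clear (3,1): R3 −= (3)R1 → (0, 0, -9, -3, 9)
pivot(2,2): swap R2↔R3
pivot(2,2)=-9: scale R2 → (0, 0, 1, 1/3, -1)
  clear (1,2): R1 −= (3)R2 → (0, 1, 0, 0, 1)
pivot(3,3)=-6: scale R3 → (0, 0, 0, 1, 1/3)
  clear (0,3): R0 −= (-1/2)R3 → (1, 0, 0, 0, 1/6)
  clear (2,3): R2 −= (1/3)R3 → (0, 0, 1, 0, -10/9)

rank = 4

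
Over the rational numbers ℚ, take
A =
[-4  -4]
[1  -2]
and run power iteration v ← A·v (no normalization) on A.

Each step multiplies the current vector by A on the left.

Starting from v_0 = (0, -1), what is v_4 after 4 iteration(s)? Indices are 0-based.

v_4 = (-288, 144)

v_0 = (0, -1).
v_1 = A·v_0 = (4, 2).
v_2 = A·v_1 = (-24, 0).
v_3 = A·v_2 = (96, -24).
v_4 = A·v_3 = (-288, 144).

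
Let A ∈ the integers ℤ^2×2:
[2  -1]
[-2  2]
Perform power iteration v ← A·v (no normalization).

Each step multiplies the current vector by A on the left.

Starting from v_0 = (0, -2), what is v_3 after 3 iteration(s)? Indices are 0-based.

v_3 = (28, -40)

v_0 = (0, -2).
v_1 = A·v_0 = (2, -4).
v_2 = A·v_1 = (8, -12).
v_3 = A·v_2 = (28, -40).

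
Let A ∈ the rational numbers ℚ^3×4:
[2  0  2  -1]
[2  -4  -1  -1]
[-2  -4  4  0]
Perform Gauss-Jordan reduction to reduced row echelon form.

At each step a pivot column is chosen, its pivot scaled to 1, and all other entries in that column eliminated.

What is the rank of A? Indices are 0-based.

pivot(0,0)=2: scale R0 → (1, 0, 1, -1/2)
  clear (1,0): R1 −= (2)R0 → (0, -4, -3, 0)
  clear (2,0): R2 −= (-2)R0 → (0, -4, 6, -1)
pivot(1,1)=-4: scale R1 → (0, 1, 3/4, 0)
  clear (2,1): R2 −= (-4)R1 → (0, 0, 9, -1)
pivot(2,2)=9: scale R2 → (0, 0, 1, -1/9)
  clear (0,2): R0 −= (1)R2 → (1, 0, 0, -7/18)
  clear (1,2): R1 −= (3/4)R2 → (0, 1, 0, 1/12)

rank = 3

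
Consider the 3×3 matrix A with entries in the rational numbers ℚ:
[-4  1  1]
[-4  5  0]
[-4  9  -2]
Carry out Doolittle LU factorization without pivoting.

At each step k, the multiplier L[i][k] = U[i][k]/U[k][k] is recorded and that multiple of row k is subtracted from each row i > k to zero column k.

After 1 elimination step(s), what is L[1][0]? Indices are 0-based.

k=0: U[0][0]=-4
  eliminate (1,0): mult=1, new row 1: (0, 4, -1); set L[1][0]=1
  eliminate (2,0): mult=1, new row 2: (0, 8, -3); set L[2][0]=1

L[1][0] = 1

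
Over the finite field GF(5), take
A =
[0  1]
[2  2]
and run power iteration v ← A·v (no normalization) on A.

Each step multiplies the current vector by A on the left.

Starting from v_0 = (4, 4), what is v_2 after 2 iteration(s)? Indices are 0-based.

v_2 = (1, 0)

v_0 = (4, 4).
v_1 = A·v_0 = (4, 1).
v_2 = A·v_1 = (1, 0).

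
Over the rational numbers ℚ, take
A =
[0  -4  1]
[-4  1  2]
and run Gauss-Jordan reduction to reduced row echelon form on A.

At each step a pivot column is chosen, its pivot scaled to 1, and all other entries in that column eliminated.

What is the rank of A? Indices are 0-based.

rank = 2

[1] R0 <-> R1
[1] R0 /= -4  ⇒  (1, -1/4, -1/2)
[2] R1 /= -4  ⇒  (0, 1, -1/4)
     R0 -= -1/4·R1  ⇒  (1, 0, -9/16)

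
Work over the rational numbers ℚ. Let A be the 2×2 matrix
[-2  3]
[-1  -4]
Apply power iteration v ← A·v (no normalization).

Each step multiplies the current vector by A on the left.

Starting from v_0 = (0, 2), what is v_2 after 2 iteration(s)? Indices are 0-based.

v_0 = (0, 2).
v_1 = A·v_0 = (6, -8).
v_2 = A·v_1 = (-36, 26).

v_2 = (-36, 26)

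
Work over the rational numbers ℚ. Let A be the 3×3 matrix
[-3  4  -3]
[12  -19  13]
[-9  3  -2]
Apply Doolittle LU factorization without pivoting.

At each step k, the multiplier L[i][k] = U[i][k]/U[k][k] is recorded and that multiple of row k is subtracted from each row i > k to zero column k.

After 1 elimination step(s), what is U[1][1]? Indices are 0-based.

Step 1: pivot at (0,0) is -3.
  row1 ← row1 − (-4)·row0  ⇒  L[1][0]=-4, U row1=(0, -3, 1)
  row2 ← row2 − (3)·row0  ⇒  L[2][0]=3, U row2=(0, -9, 7)

U[1][1] = -3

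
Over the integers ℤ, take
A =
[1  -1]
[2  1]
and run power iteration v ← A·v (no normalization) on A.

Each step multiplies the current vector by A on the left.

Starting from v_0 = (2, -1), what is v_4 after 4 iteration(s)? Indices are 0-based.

v_4 = (-18, -9)

v_0 = (2, -1).
v_1 = A·v_0 = (3, 3).
v_2 = A·v_1 = (0, 9).
v_3 = A·v_2 = (-9, 9).
v_4 = A·v_3 = (-18, -9).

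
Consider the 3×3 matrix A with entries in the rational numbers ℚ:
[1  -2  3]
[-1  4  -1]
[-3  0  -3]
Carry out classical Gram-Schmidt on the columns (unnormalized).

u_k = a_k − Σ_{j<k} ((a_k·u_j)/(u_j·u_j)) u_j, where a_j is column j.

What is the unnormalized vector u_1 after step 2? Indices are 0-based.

Step 1: u_0 = a_0 = (1, -1, -3).
Step 2: u_1 = a_1 − (-6/11)·u_0 = (-16/11, 38/11, -18/11).

u_1 = (-16/11, 38/11, -18/11)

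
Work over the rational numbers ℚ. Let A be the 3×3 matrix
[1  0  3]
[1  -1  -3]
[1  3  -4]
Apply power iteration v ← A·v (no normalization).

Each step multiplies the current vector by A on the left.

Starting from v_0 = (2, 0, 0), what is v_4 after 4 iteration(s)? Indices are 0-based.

v_4 = (-22, 24, 90)

v_0 = (2, 0, 0).
v_1 = A·v_0 = (2, 2, 2).
v_2 = A·v_1 = (8, -6, 0).
v_3 = A·v_2 = (8, 14, -10).
v_4 = A·v_3 = (-22, 24, 90).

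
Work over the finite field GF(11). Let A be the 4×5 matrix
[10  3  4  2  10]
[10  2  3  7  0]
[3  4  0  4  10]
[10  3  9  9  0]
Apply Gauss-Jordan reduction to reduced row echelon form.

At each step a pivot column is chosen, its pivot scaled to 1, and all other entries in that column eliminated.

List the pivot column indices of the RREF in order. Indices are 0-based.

[1] R0 /= 10  ⇒  (1, 8, 7, 9, 1)
     R1 -= 10·R0  ⇒  (0, 10, 10, 5, 1)
     R2 -= 3·R0  ⇒  (0, 2, 1, 10, 7)
     R3 -= 10·R0  ⇒  (0, 0, 5, 7, 1)
[2] R1 /= 10  ⇒  (0, 1, 1, 6, 10)
     R0 -= 8·R1  ⇒  (1, 0, 10, 5, 9)
     R2 -= 2·R1  ⇒  (0, 0, 10, 9, 9)
[3] R2 /= 10  ⇒  (0, 0, 1, 2, 2)
     R0 -= 10·R2  ⇒  (1, 0, 0, 7, 0)
     R1 -= 1·R2  ⇒  (0, 1, 0, 4, 8)
     R3 -= 5·R2  ⇒  (0, 0, 0, 8, 2)
[4] R3 /= 8  ⇒  (0, 0, 0, 1, 3)
     R0 -= 7·R3  ⇒  (1, 0, 0, 0, 1)
     R1 -= 4·R3  ⇒  (0, 1, 0, 0, 7)
     R2 -= 2·R3  ⇒  (0, 0, 1, 0, 7)

pivot columns: 0, 1, 2, 3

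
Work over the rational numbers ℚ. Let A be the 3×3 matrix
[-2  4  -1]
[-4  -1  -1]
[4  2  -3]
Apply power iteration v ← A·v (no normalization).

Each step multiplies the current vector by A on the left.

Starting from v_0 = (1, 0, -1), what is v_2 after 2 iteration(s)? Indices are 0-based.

v_0 = (1, 0, -1).
v_1 = A·v_0 = (-1, -3, 7).
v_2 = A·v_1 = (-17, 0, -31).

v_2 = (-17, 0, -31)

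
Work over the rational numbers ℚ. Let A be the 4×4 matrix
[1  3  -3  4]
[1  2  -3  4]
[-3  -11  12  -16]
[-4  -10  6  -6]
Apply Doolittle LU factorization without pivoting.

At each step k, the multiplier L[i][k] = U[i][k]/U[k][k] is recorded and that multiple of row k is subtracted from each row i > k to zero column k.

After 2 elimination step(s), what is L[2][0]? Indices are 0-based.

[col 0] pivot 1
  R1 -= 1*R0 → (0, -1, 0, 0)  (L[1][0] := 1)
  R2 -= -3*R0 → (0, -2, 3, -4)  (L[2][0] := -3)
  R3 -= -4*R0 → (0, 2, -6, 10)  (L[3][0] := -4)
[col 1] pivot -1
  R2 -= 2*R1 → (0, 0, 3, -4)  (L[2][1] := 2)
  R3 -= -2*R1 → (0, 0, -6, 10)  (L[3][1] := -2)

L[2][0] = -3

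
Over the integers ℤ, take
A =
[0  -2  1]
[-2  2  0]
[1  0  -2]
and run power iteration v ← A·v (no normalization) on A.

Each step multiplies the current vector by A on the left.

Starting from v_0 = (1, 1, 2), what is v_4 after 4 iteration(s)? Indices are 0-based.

v_0 = (1, 1, 2).
v_1 = A·v_0 = (0, 0, -3).
v_2 = A·v_1 = (-3, 0, 6).
v_3 = A·v_2 = (6, 6, -15).
v_4 = A·v_3 = (-27, 0, 36).

v_4 = (-27, 0, 36)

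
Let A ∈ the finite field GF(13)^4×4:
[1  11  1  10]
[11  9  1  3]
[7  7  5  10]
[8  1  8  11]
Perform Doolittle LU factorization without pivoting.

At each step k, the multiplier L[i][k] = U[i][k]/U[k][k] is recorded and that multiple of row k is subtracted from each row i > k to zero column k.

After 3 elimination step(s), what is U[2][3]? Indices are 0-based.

U[2][3] = 2

[col 0] pivot 1
  R1 -= 11*R0 → (0, 5, 3, 10)  (L[1][0] := 11)
  R2 -= 7*R0 → (0, 8, 11, 5)  (L[2][0] := 7)
  R3 -= 8*R0 → (0, 4, 0, 9)  (L[3][0] := 8)
[col 1] pivot 5
  R2 -= 12*R1 → (0, 0, 1, 2)  (L[2][1] := 12)
  R3 -= 6*R1 → (0, 0, 8, 1)  (L[3][1] := 6)
[col 2] pivot 1
  R3 -= 8*R2 → (0, 0, 0, 11)  (L[3][2] := 8)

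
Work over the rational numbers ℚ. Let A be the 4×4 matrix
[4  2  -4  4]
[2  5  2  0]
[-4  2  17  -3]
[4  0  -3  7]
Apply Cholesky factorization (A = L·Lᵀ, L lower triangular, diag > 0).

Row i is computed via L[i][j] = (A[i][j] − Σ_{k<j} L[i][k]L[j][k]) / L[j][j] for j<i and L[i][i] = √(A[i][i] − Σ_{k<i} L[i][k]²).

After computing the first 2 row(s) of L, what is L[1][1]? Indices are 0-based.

L[1][1] = 2

Step 1: L[0][0] = √(4) = 2.
  L[1][0] = (2) / L[0][0] = 1.
Step 2: L[1][1] = √(4) = 2.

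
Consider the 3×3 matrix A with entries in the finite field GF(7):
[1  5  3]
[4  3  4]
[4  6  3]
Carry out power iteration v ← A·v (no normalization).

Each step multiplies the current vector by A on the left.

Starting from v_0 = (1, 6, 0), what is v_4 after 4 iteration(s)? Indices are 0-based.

v_4 = (2, 6, 4)

v_0 = (1, 6, 0).
v_1 = A·v_0 = (3, 1, 5).
v_2 = A·v_1 = (2, 0, 5).
v_3 = A·v_2 = (3, 0, 2).
v_4 = A·v_3 = (2, 6, 4).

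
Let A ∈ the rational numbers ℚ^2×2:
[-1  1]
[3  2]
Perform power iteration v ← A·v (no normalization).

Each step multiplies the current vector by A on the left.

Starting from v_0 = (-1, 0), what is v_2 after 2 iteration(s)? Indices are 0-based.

v_2 = (-4, -3)

v_0 = (-1, 0).
v_1 = A·v_0 = (1, -3).
v_2 = A·v_1 = (-4, -3).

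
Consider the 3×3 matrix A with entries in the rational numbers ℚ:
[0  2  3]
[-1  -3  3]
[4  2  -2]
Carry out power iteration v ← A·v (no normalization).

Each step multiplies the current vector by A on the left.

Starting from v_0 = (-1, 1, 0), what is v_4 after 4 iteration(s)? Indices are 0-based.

v_0 = (-1, 1, 0).
v_1 = A·v_0 = (2, -2, -2).
v_2 = A·v_1 = (-10, -2, 8).
v_3 = A·v_2 = (20, 40, -60).
v_4 = A·v_3 = (-100, -320, 280).

v_4 = (-100, -320, 280)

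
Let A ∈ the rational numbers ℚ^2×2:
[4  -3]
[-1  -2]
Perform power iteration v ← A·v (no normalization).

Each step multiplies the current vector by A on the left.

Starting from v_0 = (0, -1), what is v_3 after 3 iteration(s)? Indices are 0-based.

v_3 = (45, 8)

v_0 = (0, -1).
v_1 = A·v_0 = (3, 2).
v_2 = A·v_1 = (6, -7).
v_3 = A·v_2 = (45, 8).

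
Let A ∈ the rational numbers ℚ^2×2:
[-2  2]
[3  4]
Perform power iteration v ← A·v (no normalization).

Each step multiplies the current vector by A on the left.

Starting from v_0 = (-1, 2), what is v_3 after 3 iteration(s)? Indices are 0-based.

v_3 = (80, 146)

v_0 = (-1, 2).
v_1 = A·v_0 = (6, 5).
v_2 = A·v_1 = (-2, 38).
v_3 = A·v_2 = (80, 146).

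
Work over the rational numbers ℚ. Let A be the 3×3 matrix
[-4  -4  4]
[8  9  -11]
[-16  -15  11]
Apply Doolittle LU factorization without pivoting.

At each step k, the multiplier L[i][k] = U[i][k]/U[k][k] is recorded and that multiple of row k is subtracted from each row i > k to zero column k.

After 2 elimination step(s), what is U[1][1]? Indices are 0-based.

U[1][1] = 1

Step 1: pivot at (0,0) is -4.
  row1 ← row1 − (-2)·row0  ⇒  L[1][0]=-2, U row1=(0, 1, -3)
  row2 ← row2 − (4)·row0  ⇒  L[2][0]=4, U row2=(0, 1, -5)
Step 2: pivot at (1,1) is 1.
  row2 ← row2 − (1)·row1  ⇒  L[2][1]=1, U row2=(0, 0, -2)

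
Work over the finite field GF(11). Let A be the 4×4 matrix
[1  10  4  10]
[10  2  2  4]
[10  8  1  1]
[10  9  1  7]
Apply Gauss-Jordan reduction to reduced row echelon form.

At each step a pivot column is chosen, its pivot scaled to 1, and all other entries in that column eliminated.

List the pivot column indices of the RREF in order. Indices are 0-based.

pivot columns: 0, 1, 2, 3

step 1: normalize row 0 (÷1) = (1, 10, 4, 10)
  row 1: subtract 10×row0 = (0, 1, 6, 3)
  row 2: subtract 10×row0 = (0, 7, 5, 0)
  row 3: subtract 10×row0 = (0, 8, 5, 6)
step 2: normalize row 1 (÷1) = (0, 1, 6, 3)
  row 0: subtract 10×row1 = (1, 0, 10, 2)
  row 2: subtract 7×row1 = (0, 0, 7, 1)
  row 3: subtract 8×row1 = (0, 0, 1, 4)
step 3: normalize row 2 (÷7) = (0, 0, 1, 8)
  row 0: subtract 10×row2 = (1, 0, 0, 10)
  row 1: subtract 6×row2 = (0, 1, 0, 10)
  row 3: subtract 1×row2 = (0, 0, 0, 7)
step 4: normalize row 3 (÷7) = (0, 0, 0, 1)
  row 0: subtract 10×row3 = (1, 0, 0, 0)
  row 1: subtract 10×row3 = (0, 1, 0, 0)
  row 2: subtract 8×row3 = (0, 0, 1, 0)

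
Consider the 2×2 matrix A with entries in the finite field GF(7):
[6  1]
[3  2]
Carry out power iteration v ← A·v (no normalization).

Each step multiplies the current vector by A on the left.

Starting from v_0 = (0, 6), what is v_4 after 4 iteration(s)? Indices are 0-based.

v_0 = (0, 6).
v_1 = A·v_0 = (6, 5).
v_2 = A·v_1 = (6, 0).
v_3 = A·v_2 = (1, 4).
v_4 = A·v_3 = (3, 4).

v_4 = (3, 4)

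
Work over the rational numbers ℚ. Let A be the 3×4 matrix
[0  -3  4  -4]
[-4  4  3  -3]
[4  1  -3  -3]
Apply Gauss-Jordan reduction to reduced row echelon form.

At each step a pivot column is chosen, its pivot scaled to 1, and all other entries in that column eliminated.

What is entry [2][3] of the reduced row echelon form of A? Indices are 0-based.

M[2][3] = -19/10

pivot(0,0): swap R0↔R1
pivot(0,0)=-4: scale R0 → (1, -1, -3/4, 3/4)
  clear (2,0): R2 −= (4)R0 → (0, 5, 0, -6)
pivot(1,1)=-3: scale R1 → (0, 1, -4/3, 4/3)
  clear (0,1): R0 −= (-1)R1 → (1, 0, -25/12, 25/12)
  clear (2,1): R2 −= (5)R1 → (0, 0, 20/3, -38/3)
pivot(2,2)=20/3: scale R2 → (0, 0, 1, -19/10)
  clear (0,2): R0 −= (-25/12)R2 → (1, 0, 0, -15/8)
  clear (1,2): R1 −= (-4/3)R2 → (0, 1, 0, -6/5)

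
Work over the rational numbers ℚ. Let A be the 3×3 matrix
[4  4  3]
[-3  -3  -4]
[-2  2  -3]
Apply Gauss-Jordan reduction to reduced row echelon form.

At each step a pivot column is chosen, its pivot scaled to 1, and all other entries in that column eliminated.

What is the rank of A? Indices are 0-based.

rank = 3

step 1: normalize row 0 (÷4) = (1, 1, 3/4)
  row 1: subtract -3×row0 = (0, 0, -7/4)
  row 2: subtract -2×row0 = (0, 4, -3/2)
step 2: exchange rows 1,2
step 2: normalize row 1 (÷4) = (0, 1, -3/8)
  row 0: subtract 1×row1 = (1, 0, 9/8)
step 3: normalize row 2 (÷-7/4) = (0, 0, 1)
  row 0: subtract 9/8×row2 = (1, 0, 0)
  row 1: subtract -3/8×row2 = (0, 1, 0)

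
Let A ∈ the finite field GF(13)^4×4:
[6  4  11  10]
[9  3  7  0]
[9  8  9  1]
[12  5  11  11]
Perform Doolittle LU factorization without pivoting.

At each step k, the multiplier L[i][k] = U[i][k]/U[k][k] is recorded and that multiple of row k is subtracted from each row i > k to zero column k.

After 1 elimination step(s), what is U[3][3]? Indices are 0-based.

k=0: U[0][0]=6
  eliminate (1,0): mult=8, new row 1: (0, 10, 10, 11); set L[1][0]=8
  eliminate (2,0): mult=8, new row 2: (0, 2, 12, 12); set L[2][0]=8
  eliminate (3,0): mult=2, new row 3: (0, 10, 2, 4); set L[3][0]=2

U[3][3] = 4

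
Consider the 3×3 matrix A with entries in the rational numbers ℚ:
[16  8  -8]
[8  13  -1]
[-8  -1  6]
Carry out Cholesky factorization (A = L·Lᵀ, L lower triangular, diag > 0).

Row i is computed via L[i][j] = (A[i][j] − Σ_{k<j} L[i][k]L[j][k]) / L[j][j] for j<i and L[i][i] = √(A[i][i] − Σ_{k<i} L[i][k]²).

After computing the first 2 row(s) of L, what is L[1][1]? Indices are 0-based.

Step 1: L[0][0] = √(16) = 4.
  L[1][0] = (8) / L[0][0] = 2.
Step 2: L[1][1] = √(9) = 3.

L[1][1] = 3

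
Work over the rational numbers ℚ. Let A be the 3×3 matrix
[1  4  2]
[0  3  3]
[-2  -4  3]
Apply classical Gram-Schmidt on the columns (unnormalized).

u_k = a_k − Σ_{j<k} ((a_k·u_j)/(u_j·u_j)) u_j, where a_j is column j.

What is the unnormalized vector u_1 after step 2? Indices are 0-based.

u_1 = (8/5, 3, 4/5)

Step 1: u_0 = a_0 = (1, 0, -2).
Step 2: u_1 = a_1 − (12/5)·u_0 = (8/5, 3, 4/5).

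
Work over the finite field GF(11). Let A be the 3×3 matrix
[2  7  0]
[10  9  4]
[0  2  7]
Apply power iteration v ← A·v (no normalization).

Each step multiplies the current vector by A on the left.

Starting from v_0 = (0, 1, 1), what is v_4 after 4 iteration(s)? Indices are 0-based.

v_4 = (10, 2, 9)

v_0 = (0, 1, 1).
v_1 = A·v_0 = (7, 2, 9).
v_2 = A·v_1 = (6, 3, 1).
v_3 = A·v_2 = (0, 3, 2).
v_4 = A·v_3 = (10, 2, 9).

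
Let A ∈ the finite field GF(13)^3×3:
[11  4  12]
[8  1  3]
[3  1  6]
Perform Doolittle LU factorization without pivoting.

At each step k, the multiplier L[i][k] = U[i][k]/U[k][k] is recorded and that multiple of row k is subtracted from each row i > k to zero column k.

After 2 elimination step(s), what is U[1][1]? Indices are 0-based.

[col 0] pivot 11
  R1 -= 9*R0 → (0, 4, 12)  (L[1][0] := 9)
  R2 -= 5*R0 → (0, 7, 11)  (L[2][0] := 5)
[col 1] pivot 4
  R2 -= 5*R1 → (0, 0, 3)  (L[2][1] := 5)

U[1][1] = 4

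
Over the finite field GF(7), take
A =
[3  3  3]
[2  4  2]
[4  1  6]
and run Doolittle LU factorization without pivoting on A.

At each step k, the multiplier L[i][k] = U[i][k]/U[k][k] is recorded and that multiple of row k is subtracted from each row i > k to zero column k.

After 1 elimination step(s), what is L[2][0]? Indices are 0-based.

Step 1: pivot at (0,0) is 3.
  row1 ← row1 − (3)·row0  ⇒  L[1][0]=3, U row1=(0, 2, 0)
  row2 ← row2 − (6)·row0  ⇒  L[2][0]=6, U row2=(0, 4, 2)

L[2][0] = 6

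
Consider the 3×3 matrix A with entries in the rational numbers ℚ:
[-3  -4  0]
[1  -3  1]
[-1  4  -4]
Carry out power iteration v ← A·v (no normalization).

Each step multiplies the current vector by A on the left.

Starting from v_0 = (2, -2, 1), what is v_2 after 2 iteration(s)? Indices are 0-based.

v_0 = (2, -2, 1).
v_1 = A·v_0 = (2, 9, -14).
v_2 = A·v_1 = (-42, -39, 90).

v_2 = (-42, -39, 90)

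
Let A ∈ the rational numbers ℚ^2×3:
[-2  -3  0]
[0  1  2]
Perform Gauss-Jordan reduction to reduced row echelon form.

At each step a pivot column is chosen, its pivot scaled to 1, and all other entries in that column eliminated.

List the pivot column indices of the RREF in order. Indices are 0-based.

pivot(0,0)=-2: scale R0 → (1, 3/2, 0)
pivot(1,1)=1: scale R1 → (0, 1, 2)
  clear (0,1): R0 −= (3/2)R1 → (1, 0, -3)

pivot columns: 0, 1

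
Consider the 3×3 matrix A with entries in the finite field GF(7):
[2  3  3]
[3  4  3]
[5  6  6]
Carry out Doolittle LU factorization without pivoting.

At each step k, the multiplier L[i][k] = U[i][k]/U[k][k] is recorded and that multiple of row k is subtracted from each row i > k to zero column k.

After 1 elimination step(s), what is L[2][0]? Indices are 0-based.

Step 1: pivot at (0,0) is 2.
  row1 ← row1 − (5)·row0  ⇒  L[1][0]=5, U row1=(0, 3, 2)
  row2 ← row2 − (6)·row0  ⇒  L[2][0]=6, U row2=(0, 2, 2)

L[2][0] = 6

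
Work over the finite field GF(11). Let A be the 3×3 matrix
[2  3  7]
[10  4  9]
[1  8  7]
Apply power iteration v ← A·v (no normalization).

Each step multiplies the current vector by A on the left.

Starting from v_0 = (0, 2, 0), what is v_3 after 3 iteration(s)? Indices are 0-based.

v_3 = (1, 3, 10)

v_0 = (0, 2, 0).
v_1 = A·v_0 = (6, 8, 5).
v_2 = A·v_1 = (5, 5, 6).
v_3 = A·v_2 = (1, 3, 10).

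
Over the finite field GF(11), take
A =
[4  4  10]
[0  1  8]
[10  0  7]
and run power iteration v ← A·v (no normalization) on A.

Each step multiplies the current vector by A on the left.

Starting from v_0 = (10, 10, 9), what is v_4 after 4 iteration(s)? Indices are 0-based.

v_4 = (7, 10, 7)

v_0 = (10, 10, 9).
v_1 = A·v_0 = (5, 5, 9).
v_2 = A·v_1 = (9, 0, 3).
v_3 = A·v_2 = (0, 2, 1).
v_4 = A·v_3 = (7, 10, 7).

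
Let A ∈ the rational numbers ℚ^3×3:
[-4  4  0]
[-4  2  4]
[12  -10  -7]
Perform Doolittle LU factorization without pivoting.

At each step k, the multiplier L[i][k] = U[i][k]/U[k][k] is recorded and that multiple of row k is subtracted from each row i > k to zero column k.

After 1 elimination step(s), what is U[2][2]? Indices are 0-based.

U[2][2] = -7

Step 1: pivot at (0,0) is -4.
  row1 ← row1 − (1)·row0  ⇒  L[1][0]=1, U row1=(0, -2, 4)
  row2 ← row2 − (-3)·row0  ⇒  L[2][0]=-3, U row2=(0, 2, -7)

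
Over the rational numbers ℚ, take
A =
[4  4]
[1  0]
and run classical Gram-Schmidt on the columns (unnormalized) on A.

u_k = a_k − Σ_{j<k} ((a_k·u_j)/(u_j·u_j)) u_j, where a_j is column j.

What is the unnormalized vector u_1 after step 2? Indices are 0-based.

u_1 = (4/17, -16/17)

Step 1: u_0 = a_0 = (4, 1).
Step 2: u_1 = a_1 − (16/17)·u_0 = (4/17, -16/17).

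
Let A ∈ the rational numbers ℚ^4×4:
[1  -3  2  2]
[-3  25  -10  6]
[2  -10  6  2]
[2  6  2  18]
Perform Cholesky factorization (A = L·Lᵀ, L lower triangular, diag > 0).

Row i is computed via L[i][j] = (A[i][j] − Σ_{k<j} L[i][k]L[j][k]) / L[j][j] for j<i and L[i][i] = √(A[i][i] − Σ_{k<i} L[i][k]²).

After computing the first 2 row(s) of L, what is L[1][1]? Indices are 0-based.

L[1][1] = 4

Step 1: L[0][0] = √(1) = 1.
  L[1][0] = (-3) / L[0][0] = -3.
Step 2: L[1][1] = √(16) = 4.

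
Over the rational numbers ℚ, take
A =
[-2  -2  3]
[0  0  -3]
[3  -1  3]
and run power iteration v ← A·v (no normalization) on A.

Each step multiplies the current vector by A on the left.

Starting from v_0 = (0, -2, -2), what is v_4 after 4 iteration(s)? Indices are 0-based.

v_0 = (0, -2, -2).
v_1 = A·v_0 = (-2, 6, -4).
v_2 = A·v_1 = (-20, 12, -24).
v_3 = A·v_2 = (-56, 72, -144).
v_4 = A·v_3 = (-464, 432, -672).

v_4 = (-464, 432, -672)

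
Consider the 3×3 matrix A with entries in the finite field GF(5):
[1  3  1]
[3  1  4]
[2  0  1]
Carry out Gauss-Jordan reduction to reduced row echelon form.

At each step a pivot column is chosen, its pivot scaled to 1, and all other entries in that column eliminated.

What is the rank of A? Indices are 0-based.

[1] R0 /= 1  ⇒  (1, 3, 1)
     R1 -= 3·R0  ⇒  (0, 2, 1)
     R2 -= 2·R0  ⇒  (0, 4, 4)
[2] R1 /= 2  ⇒  (0, 1, 3)
     R0 -= 3·R1  ⇒  (1, 0, 2)
     R2 -= 4·R1  ⇒  (0, 0, 2)
[3] R2 /= 2  ⇒  (0, 0, 1)
     R0 -= 2·R2  ⇒  (1, 0, 0)
     R1 -= 3·R2  ⇒  (0, 1, 0)

rank = 3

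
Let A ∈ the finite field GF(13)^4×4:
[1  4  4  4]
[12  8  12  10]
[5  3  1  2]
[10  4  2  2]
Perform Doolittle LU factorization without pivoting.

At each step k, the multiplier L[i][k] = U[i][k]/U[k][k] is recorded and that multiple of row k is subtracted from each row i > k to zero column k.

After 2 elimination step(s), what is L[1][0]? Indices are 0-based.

Step 1: pivot at (0,0) is 1.
  row1 ← row1 − (12)·row0  ⇒  L[1][0]=12, U row1=(0, 12, 3, 1)
  row2 ← row2 − (5)·row0  ⇒  L[2][0]=5, U row2=(0, 9, 7, 8)
  row3 ← row3 − (10)·row0  ⇒  L[3][0]=10, U row3=(0, 3, 1, 1)
Step 2: pivot at (1,1) is 12.
  row2 ← row2 − (4)·row1  ⇒  L[2][1]=4, U row2=(0, 0, 8, 4)
  row3 ← row3 − (10)·row1  ⇒  L[3][1]=10, U row3=(0, 0, 10, 4)

L[1][0] = 12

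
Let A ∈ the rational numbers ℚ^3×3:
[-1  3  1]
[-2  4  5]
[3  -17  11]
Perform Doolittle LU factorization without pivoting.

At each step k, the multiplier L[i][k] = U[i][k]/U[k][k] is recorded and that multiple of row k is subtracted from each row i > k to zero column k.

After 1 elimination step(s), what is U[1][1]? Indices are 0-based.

Step 1: pivot at (0,0) is -1.
  row1 ← row1 − (2)·row0  ⇒  L[1][0]=2, U row1=(0, -2, 3)
  row2 ← row2 − (-3)·row0  ⇒  L[2][0]=-3, U row2=(0, -8, 14)

U[1][1] = -2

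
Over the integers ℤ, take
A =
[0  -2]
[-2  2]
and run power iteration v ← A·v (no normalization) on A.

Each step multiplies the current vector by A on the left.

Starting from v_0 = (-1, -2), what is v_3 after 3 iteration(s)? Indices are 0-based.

v_0 = (-1, -2).
v_1 = A·v_0 = (4, -2).
v_2 = A·v_1 = (4, -12).
v_3 = A·v_2 = (24, -32).

v_3 = (24, -32)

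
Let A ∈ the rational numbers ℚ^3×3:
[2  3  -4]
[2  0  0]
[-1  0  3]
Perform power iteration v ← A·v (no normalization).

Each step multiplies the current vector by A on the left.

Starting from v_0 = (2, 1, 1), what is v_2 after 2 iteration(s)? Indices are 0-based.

v_0 = (2, 1, 1).
v_1 = A·v_0 = (3, 4, 1).
v_2 = A·v_1 = (14, 6, 0).

v_2 = (14, 6, 0)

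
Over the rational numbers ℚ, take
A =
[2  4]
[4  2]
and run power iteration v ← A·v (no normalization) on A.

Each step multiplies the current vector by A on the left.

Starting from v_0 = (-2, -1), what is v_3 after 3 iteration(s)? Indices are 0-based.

v_3 = (-320, -328)

v_0 = (-2, -1).
v_1 = A·v_0 = (-8, -10).
v_2 = A·v_1 = (-56, -52).
v_3 = A·v_2 = (-320, -328).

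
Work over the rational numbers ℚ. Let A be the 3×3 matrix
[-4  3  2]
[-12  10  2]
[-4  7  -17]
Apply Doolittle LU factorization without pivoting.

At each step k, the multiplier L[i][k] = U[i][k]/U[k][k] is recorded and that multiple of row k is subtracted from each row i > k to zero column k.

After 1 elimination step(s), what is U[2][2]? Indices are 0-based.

[col 0] pivot -4
  R1 -= 3*R0 → (0, 1, -4)  (L[1][0] := 3)
  R2 -= 1*R0 → (0, 4, -19)  (L[2][0] := 1)

U[2][2] = -19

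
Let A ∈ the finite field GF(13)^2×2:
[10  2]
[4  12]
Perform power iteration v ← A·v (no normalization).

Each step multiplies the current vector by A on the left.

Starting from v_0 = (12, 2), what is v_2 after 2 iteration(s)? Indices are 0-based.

v_2 = (6, 8)

v_0 = (12, 2).
v_1 = A·v_0 = (7, 7).
v_2 = A·v_1 = (6, 8).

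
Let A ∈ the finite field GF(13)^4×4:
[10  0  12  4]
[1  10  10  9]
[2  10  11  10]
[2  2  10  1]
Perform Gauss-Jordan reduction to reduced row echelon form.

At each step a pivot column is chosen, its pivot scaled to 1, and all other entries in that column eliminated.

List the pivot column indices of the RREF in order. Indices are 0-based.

[1] R0 /= 10  ⇒  (1, 0, 9, 3)
     R1 -= 1·R0  ⇒  (0, 10, 1, 6)
     R2 -= 2·R0  ⇒  (0, 10, 6, 4)
     R3 -= 2·R0  ⇒  (0, 2, 5, 8)
[2] R1 /= 10  ⇒  (0, 1, 4, 11)
     R2 -= 10·R1  ⇒  (0, 0, 5, 11)
     R3 -= 2·R1  ⇒  (0, 0, 10, 12)
[3] R2 /= 5  ⇒  (0, 0, 1, 10)
     R0 -= 9·R2  ⇒  (1, 0, 0, 4)
     R1 -= 4·R2  ⇒  (0, 1, 0, 10)
     R3 -= 10·R2  ⇒  (0, 0, 0, 3)
[4] R3 /= 3  ⇒  (0, 0, 0, 1)
     R0 -= 4·R3  ⇒  (1, 0, 0, 0)
     R1 -= 10·R3  ⇒  (0, 1, 0, 0)
     R2 -= 10·R3  ⇒  (0, 0, 1, 0)

pivot columns: 0, 1, 2, 3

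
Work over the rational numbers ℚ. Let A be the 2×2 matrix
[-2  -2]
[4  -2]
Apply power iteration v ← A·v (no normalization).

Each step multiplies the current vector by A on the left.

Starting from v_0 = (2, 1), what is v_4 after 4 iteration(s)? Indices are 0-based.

v_0 = (2, 1).
v_1 = A·v_0 = (-6, 6).
v_2 = A·v_1 = (0, -36).
v_3 = A·v_2 = (72, 72).
v_4 = A·v_3 = (-288, 144).

v_4 = (-288, 144)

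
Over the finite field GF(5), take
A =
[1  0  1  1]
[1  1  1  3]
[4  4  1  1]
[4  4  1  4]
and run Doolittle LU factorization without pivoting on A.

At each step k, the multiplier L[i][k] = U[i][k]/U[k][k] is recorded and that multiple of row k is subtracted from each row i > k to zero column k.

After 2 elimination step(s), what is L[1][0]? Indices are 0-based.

L[1][0] = 1

Step 1: pivot at (0,0) is 1.
  row1 ← row1 − (1)·row0  ⇒  L[1][0]=1, U row1=(0, 1, 0, 2)
  row2 ← row2 − (4)·row0  ⇒  L[2][0]=4, U row2=(0, 4, 2, 2)
  row3 ← row3 − (4)·row0  ⇒  L[3][0]=4, U row3=(0, 4, 2, 0)
Step 2: pivot at (1,1) is 1.
  row2 ← row2 − (4)·row1  ⇒  L[2][1]=4, U row2=(0, 0, 2, 4)
  row3 ← row3 − (4)·row1  ⇒  L[3][1]=4, U row3=(0, 0, 2, 2)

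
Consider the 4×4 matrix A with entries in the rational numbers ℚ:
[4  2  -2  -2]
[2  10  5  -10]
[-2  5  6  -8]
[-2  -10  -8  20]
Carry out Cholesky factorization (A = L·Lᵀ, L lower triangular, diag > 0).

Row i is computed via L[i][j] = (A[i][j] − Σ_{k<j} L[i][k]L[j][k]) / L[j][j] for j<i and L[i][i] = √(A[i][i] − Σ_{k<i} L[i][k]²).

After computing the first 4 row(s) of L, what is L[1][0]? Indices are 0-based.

Step 1: L[0][0] = √(4) = 2.
  L[1][0] = (2) / L[0][0] = 1.
Step 2: L[1][1] = √(9) = 3.
  L[2][0] = (-2) / L[0][0] = -1.
  L[2][1] = (6) / L[1][1] = 2.
Step 3: L[2][2] = √(1) = 1.
  L[3][0] = (-2) / L[0][0] = -1.
  L[3][1] = (-9) / L[1][1] = -3.
  L[3][2] = (-3) / L[2][2] = -3.
Step 4: L[3][3] = √(1) = 1.

L[1][0] = 1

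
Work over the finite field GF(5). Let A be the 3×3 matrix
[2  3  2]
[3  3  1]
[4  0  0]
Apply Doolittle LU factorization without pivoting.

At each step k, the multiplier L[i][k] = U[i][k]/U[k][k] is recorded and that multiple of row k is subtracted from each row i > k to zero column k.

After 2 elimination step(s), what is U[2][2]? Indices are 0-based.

U[2][2] = 4

[col 0] pivot 2
  R1 -= 4*R0 → (0, 1, 3)  (L[1][0] := 4)
  R2 -= 2*R0 → (0, 4, 1)  (L[2][0] := 2)
[col 1] pivot 1
  R2 -= 4*R1 → (0, 0, 4)  (L[2][1] := 4)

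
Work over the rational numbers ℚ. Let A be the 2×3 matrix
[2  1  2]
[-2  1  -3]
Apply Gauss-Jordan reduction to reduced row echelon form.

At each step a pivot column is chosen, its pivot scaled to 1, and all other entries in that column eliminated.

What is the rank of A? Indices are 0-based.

step 1: normalize row 0 (÷2) = (1, 1/2, 1)
  row 1: subtract -2×row0 = (0, 2, -1)
step 2: normalize row 1 (÷2) = (0, 1, -1/2)
  row 0: subtract 1/2×row1 = (1, 0, 5/4)

rank = 2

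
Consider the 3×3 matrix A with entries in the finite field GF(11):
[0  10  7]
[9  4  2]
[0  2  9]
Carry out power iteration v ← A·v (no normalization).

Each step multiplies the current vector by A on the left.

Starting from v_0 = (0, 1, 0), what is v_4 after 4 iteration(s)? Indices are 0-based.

v_0 = (0, 1, 0).
v_1 = A·v_0 = (10, 4, 2).
v_2 = A·v_1 = (10, 0, 4).
v_3 = A·v_2 = (6, 10, 3).
v_4 = A·v_3 = (0, 1, 3).

v_4 = (0, 1, 3)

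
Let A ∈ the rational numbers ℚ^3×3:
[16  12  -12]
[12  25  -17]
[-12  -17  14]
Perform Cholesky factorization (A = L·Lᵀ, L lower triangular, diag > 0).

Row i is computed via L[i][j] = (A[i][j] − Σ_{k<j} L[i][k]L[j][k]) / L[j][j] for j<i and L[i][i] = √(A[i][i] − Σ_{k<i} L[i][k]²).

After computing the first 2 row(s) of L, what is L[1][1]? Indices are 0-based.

L[1][1] = 4

Step 1: L[0][0] = √(16) = 4.
  L[1][0] = (12) / L[0][0] = 3.
Step 2: L[1][1] = √(16) = 4.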